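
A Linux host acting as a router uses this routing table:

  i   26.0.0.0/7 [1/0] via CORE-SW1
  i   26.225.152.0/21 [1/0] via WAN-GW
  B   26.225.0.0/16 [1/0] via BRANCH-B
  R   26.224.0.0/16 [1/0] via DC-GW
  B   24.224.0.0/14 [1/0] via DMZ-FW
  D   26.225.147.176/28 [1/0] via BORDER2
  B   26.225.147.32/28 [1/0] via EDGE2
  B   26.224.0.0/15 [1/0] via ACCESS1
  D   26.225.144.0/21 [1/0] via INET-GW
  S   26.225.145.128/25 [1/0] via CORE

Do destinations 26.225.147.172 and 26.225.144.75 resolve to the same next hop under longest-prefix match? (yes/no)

yes

26.225.147.172: longest match 26.225.144.0/21 -> INET-GW
26.225.144.75: longest match 26.225.144.0/21 -> INET-GW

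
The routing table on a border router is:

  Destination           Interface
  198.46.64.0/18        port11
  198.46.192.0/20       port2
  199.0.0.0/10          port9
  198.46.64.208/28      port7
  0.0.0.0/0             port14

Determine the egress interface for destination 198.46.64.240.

port11

Routes whose prefix contains 198.46.64.240:
  0.0.0.0/0 (default, matches everything) -> port14
  198.46.64.0/18 (198.46.64.0 - 198.46.127.255) -> port11
More-specific entries that do NOT match:
  198.46.64.208/28 (198.46.64.208 - 198.46.64.223) does not contain 198.46.64.240
  198.46.192.0/20 (198.46.192.0 - 198.46.207.255) does not contain 198.46.64.240
Longest matching prefix is /18 -> interface port11.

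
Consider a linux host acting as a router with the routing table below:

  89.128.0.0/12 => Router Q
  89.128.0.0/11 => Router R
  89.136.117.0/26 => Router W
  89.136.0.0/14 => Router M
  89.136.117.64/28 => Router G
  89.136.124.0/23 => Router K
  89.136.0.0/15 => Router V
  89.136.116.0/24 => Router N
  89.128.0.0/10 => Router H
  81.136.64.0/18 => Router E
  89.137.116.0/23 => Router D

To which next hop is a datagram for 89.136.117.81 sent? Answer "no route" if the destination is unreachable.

Routes whose prefix contains 89.136.117.81:
  89.128.0.0/10 (89.128.0.0 - 89.191.255.255) -> Router H
  89.128.0.0/11 (89.128.0.0 - 89.159.255.255) -> Router R
  89.128.0.0/12 (89.128.0.0 - 89.143.255.255) -> Router Q
  89.136.0.0/14 (89.136.0.0 - 89.139.255.255) -> Router M
  89.136.0.0/15 (89.136.0.0 - 89.137.255.255) -> Router V
More-specific entries that do NOT match:
  89.136.117.64/28 (89.136.117.64 - 89.136.117.79) does not contain 89.136.117.81
  89.136.117.0/26 (89.136.117.0 - 89.136.117.63) does not contain 89.136.117.81
  89.136.116.0/24 (89.136.116.0 - 89.136.116.255) does not contain 89.136.117.81
  89.136.124.0/23 (89.136.124.0 - 89.136.125.255) does not contain 89.136.117.81
  89.137.116.0/23 (89.137.116.0 - 89.137.117.255) does not contain 89.136.117.81
  81.136.64.0/18 (81.136.64.0 - 81.136.127.255) does not contain 89.136.117.81
Longest matching prefix is /15 -> next hop Router V.

Router V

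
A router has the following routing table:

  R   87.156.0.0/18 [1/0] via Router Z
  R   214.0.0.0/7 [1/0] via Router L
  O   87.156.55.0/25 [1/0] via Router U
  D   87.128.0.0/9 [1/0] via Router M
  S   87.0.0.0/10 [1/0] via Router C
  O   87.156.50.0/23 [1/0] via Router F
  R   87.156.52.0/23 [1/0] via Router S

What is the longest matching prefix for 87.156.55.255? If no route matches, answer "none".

Entries matching 87.156.55.255:
  87.128.0.0/9 (87.128.0.0 - 87.255.255.255)
  87.156.0.0/18 (87.156.0.0 - 87.156.63.255)
Most specific is 87.156.0.0/18.

87.156.0.0/18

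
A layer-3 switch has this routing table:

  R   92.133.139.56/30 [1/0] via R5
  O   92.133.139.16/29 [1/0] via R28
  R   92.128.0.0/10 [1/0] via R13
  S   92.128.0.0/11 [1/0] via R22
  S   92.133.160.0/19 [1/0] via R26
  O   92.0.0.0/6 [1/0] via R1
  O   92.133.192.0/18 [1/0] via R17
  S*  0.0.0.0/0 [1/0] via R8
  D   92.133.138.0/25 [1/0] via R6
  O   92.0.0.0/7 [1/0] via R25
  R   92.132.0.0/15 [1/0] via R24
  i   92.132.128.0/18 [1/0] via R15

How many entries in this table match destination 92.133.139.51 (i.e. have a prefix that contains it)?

Prefixes containing 92.133.139.51:
  0.0.0.0/0 (default, matches everything)
  92.0.0.0/6 (92.0.0.0 - 95.255.255.255)
  92.0.0.0/7 (92.0.0.0 - 93.255.255.255)
  92.128.0.0/10 (92.128.0.0 - 92.191.255.255)
  92.128.0.0/11 (92.128.0.0 - 92.159.255.255)
  92.132.0.0/15 (92.132.0.0 - 92.133.255.255)
Total matching entries: 6.

6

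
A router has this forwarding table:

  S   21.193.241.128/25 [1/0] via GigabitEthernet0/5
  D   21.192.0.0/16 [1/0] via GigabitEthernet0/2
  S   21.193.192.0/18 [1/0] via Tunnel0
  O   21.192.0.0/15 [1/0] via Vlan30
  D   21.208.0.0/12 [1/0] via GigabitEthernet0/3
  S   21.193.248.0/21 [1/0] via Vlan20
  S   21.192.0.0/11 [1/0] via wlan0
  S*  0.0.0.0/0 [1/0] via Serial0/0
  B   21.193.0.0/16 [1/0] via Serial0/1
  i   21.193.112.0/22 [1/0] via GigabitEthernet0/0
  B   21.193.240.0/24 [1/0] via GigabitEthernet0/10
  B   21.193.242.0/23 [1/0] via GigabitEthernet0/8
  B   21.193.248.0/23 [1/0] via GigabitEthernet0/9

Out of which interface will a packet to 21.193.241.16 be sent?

Tunnel0

Routes whose prefix contains 21.193.241.16:
  0.0.0.0/0 (default, matches everything) -> Serial0/0
  21.192.0.0/11 (21.192.0.0 - 21.223.255.255) -> wlan0
  21.192.0.0/15 (21.192.0.0 - 21.193.255.255) -> Vlan30
  21.193.0.0/16 (21.193.0.0 - 21.193.255.255) -> Serial0/1
  21.193.192.0/18 (21.193.192.0 - 21.193.255.255) -> Tunnel0
More-specific entries that do NOT match:
  21.193.241.128/25 (21.193.241.128 - 21.193.241.255) does not contain 21.193.241.16
  21.193.240.0/24 (21.193.240.0 - 21.193.240.255) does not contain 21.193.241.16
  21.193.242.0/23 (21.193.242.0 - 21.193.243.255) does not contain 21.193.241.16
  21.193.248.0/23 (21.193.248.0 - 21.193.249.255) does not contain 21.193.241.16
  21.193.112.0/22 (21.193.112.0 - 21.193.115.255) does not contain 21.193.241.16
  21.193.248.0/21 (21.193.248.0 - 21.193.255.255) does not contain 21.193.241.16
Longest matching prefix is /18 -> interface Tunnel0.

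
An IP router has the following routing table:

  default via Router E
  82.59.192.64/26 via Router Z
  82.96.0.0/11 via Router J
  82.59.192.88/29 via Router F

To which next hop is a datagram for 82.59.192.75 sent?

Routes whose prefix contains 82.59.192.75:
  0.0.0.0/0 (default, matches everything) -> Router E
  82.59.192.64/26 (82.59.192.64 - 82.59.192.127) -> Router Z
More-specific entries that do NOT match:
  82.59.192.88/29 (82.59.192.88 - 82.59.192.95) does not contain 82.59.192.75
Longest matching prefix is /26 -> next hop Router Z.

Router Z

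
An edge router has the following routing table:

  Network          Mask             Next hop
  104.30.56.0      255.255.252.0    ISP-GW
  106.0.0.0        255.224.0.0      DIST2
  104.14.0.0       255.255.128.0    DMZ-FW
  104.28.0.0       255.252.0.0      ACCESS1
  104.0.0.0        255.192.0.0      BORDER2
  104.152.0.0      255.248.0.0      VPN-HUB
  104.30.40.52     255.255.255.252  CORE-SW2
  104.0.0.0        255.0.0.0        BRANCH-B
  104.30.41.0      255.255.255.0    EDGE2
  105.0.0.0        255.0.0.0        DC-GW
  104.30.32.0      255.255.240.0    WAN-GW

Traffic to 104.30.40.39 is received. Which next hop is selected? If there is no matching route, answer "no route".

Routes whose prefix contains 104.30.40.39:
  104.0.0.0/8 (104.0.0.0 - 104.255.255.255) -> BRANCH-B
  104.0.0.0/10 (104.0.0.0 - 104.63.255.255) -> BORDER2
  104.28.0.0/14 (104.28.0.0 - 104.31.255.255) -> ACCESS1
  104.30.32.0/20 (104.30.32.0 - 104.30.47.255) -> WAN-GW
More-specific entries that do NOT match:
  104.30.40.52/30 (104.30.40.52 - 104.30.40.55) does not contain 104.30.40.39
  104.30.41.0/24 (104.30.41.0 - 104.30.41.255) does not contain 104.30.40.39
  104.30.56.0/22 (104.30.56.0 - 104.30.59.255) does not contain 104.30.40.39
Longest matching prefix is /20 -> next hop WAN-GW.

WAN-GW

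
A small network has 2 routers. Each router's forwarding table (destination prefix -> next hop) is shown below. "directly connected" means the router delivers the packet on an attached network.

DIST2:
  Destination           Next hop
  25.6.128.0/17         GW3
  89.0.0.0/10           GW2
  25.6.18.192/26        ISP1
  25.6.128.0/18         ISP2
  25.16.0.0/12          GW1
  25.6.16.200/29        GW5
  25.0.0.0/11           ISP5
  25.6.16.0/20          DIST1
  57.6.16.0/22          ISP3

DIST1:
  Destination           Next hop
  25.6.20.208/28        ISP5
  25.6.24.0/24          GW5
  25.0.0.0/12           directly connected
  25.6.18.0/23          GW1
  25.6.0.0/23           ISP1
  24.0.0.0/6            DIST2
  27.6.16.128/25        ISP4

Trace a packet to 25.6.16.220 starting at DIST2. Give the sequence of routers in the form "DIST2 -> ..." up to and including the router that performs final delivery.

DIST2 -> DIST1

At DIST2: longest match for 25.6.16.220 is 25.6.16.0/20 -> DIST1
At DIST1: longest match for 25.6.16.220 is 25.0.0.0/12 -> directly connected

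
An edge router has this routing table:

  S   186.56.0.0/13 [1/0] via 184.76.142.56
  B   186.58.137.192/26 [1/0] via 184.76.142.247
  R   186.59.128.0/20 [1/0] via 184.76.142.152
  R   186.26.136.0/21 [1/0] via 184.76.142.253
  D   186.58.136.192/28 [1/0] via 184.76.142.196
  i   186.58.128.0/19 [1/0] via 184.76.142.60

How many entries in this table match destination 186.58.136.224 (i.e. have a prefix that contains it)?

Prefixes containing 186.58.136.224:
  186.56.0.0/13 (186.56.0.0 - 186.63.255.255)
  186.58.128.0/19 (186.58.128.0 - 186.58.159.255)
Total matching entries: 2.

2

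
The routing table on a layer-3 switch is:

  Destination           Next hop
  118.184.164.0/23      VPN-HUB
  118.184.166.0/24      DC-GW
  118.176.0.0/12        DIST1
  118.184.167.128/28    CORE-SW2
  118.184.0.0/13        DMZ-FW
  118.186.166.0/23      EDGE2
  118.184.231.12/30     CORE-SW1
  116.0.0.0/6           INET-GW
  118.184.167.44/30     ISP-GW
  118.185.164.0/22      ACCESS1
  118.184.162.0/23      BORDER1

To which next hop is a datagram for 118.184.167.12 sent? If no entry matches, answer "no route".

DMZ-FW

Routes whose prefix contains 118.184.167.12:
  116.0.0.0/6 (116.0.0.0 - 119.255.255.255) -> INET-GW
  118.176.0.0/12 (118.176.0.0 - 118.191.255.255) -> DIST1
  118.184.0.0/13 (118.184.0.0 - 118.191.255.255) -> DMZ-FW
More-specific entries that do NOT match:
  118.184.231.12/30 (118.184.231.12 - 118.184.231.15) does not contain 118.184.167.12
  118.184.167.44/30 (118.184.167.44 - 118.184.167.47) does not contain 118.184.167.12
  118.184.167.128/28 (118.184.167.128 - 118.184.167.143) does not contain 118.184.167.12
  118.184.166.0/24 (118.184.166.0 - 118.184.166.255) does not contain 118.184.167.12
  118.184.164.0/23 (118.184.164.0 - 118.184.165.255) does not contain 118.184.167.12
  118.186.166.0/23 (118.186.166.0 - 118.186.167.255) does not contain 118.184.167.12
  118.184.162.0/23 (118.184.162.0 - 118.184.163.255) does not contain 118.184.167.12
  118.185.164.0/22 (118.185.164.0 - 118.185.167.255) does not contain 118.184.167.12
Longest matching prefix is /13 -> next hop DMZ-FW.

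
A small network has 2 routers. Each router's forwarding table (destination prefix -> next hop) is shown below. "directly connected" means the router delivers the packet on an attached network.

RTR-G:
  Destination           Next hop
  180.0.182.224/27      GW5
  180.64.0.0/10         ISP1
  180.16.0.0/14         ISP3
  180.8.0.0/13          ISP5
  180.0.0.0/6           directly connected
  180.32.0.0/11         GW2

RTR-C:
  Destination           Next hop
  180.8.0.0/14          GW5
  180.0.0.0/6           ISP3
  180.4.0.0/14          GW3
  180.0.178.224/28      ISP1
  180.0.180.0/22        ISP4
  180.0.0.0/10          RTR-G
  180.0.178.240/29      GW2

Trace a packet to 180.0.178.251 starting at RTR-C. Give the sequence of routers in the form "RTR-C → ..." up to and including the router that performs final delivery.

At RTR-C: longest match for 180.0.178.251 is 180.0.0.0/10 -> RTR-G
At RTR-G: longest match for 180.0.178.251 is 180.0.0.0/6 -> directly connected

RTR-C → RTR-G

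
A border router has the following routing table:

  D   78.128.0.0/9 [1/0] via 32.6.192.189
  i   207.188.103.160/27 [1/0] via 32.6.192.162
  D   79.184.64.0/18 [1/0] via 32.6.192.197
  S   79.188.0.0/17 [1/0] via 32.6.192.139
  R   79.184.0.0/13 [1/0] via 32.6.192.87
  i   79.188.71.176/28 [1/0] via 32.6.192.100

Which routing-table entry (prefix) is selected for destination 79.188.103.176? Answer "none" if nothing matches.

Entries matching 79.188.103.176:
  79.184.0.0/13 (79.184.0.0 - 79.191.255.255)
  79.188.0.0/17 (79.188.0.0 - 79.188.127.255)
Most specific is 79.188.0.0/17.

79.188.0.0/17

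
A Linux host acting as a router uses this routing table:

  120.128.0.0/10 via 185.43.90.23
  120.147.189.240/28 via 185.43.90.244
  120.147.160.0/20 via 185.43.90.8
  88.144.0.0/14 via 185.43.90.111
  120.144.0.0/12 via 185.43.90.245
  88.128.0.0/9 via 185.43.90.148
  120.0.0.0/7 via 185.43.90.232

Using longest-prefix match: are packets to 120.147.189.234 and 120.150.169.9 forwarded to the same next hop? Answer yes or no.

120.147.189.234: longest match 120.144.0.0/12 -> 185.43.90.245
120.150.169.9: longest match 120.144.0.0/12 -> 185.43.90.245

yes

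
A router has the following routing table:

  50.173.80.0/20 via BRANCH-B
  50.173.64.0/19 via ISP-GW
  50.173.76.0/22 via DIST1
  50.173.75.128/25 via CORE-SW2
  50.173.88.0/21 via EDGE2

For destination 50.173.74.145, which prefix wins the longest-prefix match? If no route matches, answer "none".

Entries matching 50.173.74.145:
  50.173.64.0/19 (50.173.64.0 - 50.173.95.255)
Most specific is 50.173.64.0/19.

50.173.64.0/19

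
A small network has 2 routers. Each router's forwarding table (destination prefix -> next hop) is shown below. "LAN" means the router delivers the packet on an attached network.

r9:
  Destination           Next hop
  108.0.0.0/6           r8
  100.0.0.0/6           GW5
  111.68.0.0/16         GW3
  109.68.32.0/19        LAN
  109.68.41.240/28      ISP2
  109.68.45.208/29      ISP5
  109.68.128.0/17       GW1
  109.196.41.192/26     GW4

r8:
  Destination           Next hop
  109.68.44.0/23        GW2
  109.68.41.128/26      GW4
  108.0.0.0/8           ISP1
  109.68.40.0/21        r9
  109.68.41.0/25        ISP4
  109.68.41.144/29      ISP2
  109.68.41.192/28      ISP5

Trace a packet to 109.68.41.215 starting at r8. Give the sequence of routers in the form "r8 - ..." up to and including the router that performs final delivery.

At r8: longest match for 109.68.41.215 is 109.68.40.0/21 -> r9
At r9: longest match for 109.68.41.215 is 109.68.32.0/19 -> LAN

r8 - r9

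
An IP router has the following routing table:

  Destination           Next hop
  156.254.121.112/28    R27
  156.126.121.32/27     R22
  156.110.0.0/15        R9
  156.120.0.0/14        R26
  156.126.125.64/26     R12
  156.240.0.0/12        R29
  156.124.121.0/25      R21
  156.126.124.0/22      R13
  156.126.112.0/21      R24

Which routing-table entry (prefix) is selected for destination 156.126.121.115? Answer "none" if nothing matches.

none

156.126.121.115 is outside every listed prefix and there is no default route.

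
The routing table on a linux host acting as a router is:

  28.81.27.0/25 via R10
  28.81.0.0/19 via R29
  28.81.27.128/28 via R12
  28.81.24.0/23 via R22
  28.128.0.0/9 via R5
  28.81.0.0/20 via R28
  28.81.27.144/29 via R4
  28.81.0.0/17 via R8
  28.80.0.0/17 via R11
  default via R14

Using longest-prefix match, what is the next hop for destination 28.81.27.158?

Routes whose prefix contains 28.81.27.158:
  0.0.0.0/0 (default, matches everything) -> R14
  28.81.0.0/17 (28.81.0.0 - 28.81.127.255) -> R8
  28.81.0.0/19 (28.81.0.0 - 28.81.31.255) -> R29
More-specific entries that do NOT match:
  28.81.27.144/29 (28.81.27.144 - 28.81.27.151) does not contain 28.81.27.158
  28.81.27.128/28 (28.81.27.128 - 28.81.27.143) does not contain 28.81.27.158
  28.81.27.0/25 (28.81.27.0 - 28.81.27.127) does not contain 28.81.27.158
  28.81.24.0/23 (28.81.24.0 - 28.81.25.255) does not contain 28.81.27.158
  28.81.0.0/20 (28.81.0.0 - 28.81.15.255) does not contain 28.81.27.158
Longest matching prefix is /19 -> next hop R29.

R29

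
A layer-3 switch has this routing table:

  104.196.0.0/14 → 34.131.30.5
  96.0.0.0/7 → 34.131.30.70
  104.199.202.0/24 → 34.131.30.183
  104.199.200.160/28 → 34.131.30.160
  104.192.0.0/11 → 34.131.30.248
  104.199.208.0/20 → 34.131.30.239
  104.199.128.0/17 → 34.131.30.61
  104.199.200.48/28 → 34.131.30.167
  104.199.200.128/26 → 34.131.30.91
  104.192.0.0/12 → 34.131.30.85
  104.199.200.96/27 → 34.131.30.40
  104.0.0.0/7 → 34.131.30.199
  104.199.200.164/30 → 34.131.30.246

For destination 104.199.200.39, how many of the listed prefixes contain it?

5

Prefixes containing 104.199.200.39:
  104.0.0.0/7 (104.0.0.0 - 105.255.255.255)
  104.192.0.0/11 (104.192.0.0 - 104.223.255.255)
  104.192.0.0/12 (104.192.0.0 - 104.207.255.255)
  104.196.0.0/14 (104.196.0.0 - 104.199.255.255)
  104.199.128.0/17 (104.199.128.0 - 104.199.255.255)
Total matching entries: 5.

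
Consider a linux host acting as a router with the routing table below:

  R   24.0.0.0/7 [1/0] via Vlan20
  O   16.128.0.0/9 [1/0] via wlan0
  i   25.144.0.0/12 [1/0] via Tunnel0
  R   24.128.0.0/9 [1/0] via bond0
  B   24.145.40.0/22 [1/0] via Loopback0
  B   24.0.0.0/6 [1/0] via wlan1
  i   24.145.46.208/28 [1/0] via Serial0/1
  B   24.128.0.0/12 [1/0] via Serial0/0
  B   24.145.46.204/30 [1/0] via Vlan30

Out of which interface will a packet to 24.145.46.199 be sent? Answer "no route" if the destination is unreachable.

Routes whose prefix contains 24.145.46.199:
  24.0.0.0/6 (24.0.0.0 - 27.255.255.255) -> wlan1
  24.0.0.0/7 (24.0.0.0 - 25.255.255.255) -> Vlan20
  24.128.0.0/9 (24.128.0.0 - 24.255.255.255) -> bond0
More-specific entries that do NOT match:
  24.145.46.204/30 (24.145.46.204 - 24.145.46.207) does not contain 24.145.46.199
  24.145.46.208/28 (24.145.46.208 - 24.145.46.223) does not contain 24.145.46.199
  24.145.40.0/22 (24.145.40.0 - 24.145.43.255) does not contain 24.145.46.199
  25.144.0.0/12 (25.144.0.0 - 25.159.255.255) does not contain 24.145.46.199
  24.128.0.0/12 (24.128.0.0 - 24.143.255.255) does not contain 24.145.46.199
Longest matching prefix is /9 -> interface bond0.

bond0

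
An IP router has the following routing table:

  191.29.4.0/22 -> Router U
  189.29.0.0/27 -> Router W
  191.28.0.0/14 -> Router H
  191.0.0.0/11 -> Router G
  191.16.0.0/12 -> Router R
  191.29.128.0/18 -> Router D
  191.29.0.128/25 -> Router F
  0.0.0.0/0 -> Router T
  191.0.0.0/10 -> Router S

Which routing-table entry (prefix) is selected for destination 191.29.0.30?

191.28.0.0/14

Entries matching 191.29.0.30:
  0.0.0.0/0 (default, matches everything)
  191.0.0.0/10 (191.0.0.0 - 191.63.255.255)
  191.0.0.0/11 (191.0.0.0 - 191.31.255.255)
  191.16.0.0/12 (191.16.0.0 - 191.31.255.255)
  191.28.0.0/14 (191.28.0.0 - 191.31.255.255)
Most specific is 191.28.0.0/14.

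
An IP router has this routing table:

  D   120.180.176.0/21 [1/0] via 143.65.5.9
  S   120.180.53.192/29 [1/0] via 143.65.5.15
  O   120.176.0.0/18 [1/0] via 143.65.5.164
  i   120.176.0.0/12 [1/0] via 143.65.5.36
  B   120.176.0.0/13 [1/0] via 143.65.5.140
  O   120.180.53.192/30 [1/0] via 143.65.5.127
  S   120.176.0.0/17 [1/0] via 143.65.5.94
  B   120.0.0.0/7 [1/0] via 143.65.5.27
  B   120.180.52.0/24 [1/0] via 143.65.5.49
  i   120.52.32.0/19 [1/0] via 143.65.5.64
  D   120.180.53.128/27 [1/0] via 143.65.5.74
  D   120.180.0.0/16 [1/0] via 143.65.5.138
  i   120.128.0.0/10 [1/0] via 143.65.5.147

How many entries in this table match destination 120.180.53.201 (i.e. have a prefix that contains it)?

5

Prefixes containing 120.180.53.201:
  120.0.0.0/7 (120.0.0.0 - 121.255.255.255)
  120.128.0.0/10 (120.128.0.0 - 120.191.255.255)
  120.176.0.0/12 (120.176.0.0 - 120.191.255.255)
  120.176.0.0/13 (120.176.0.0 - 120.183.255.255)
  120.180.0.0/16 (120.180.0.0 - 120.180.255.255)
Total matching entries: 5.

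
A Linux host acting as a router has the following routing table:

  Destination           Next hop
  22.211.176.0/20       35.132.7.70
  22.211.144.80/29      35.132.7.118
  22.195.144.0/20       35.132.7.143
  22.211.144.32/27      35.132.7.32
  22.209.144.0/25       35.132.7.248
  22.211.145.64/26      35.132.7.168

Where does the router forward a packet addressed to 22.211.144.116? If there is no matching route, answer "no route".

no route

No entry's prefix contains 22.211.144.116; there is no default route.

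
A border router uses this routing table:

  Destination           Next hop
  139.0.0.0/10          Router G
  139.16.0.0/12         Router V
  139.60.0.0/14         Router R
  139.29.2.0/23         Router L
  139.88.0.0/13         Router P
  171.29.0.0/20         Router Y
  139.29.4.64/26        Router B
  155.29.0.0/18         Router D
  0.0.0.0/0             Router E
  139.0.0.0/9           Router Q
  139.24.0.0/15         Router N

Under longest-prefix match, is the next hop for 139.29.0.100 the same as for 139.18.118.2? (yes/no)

139.29.0.100: longest match 139.16.0.0/12 -> Router V
139.18.118.2: longest match 139.16.0.0/12 -> Router V

yes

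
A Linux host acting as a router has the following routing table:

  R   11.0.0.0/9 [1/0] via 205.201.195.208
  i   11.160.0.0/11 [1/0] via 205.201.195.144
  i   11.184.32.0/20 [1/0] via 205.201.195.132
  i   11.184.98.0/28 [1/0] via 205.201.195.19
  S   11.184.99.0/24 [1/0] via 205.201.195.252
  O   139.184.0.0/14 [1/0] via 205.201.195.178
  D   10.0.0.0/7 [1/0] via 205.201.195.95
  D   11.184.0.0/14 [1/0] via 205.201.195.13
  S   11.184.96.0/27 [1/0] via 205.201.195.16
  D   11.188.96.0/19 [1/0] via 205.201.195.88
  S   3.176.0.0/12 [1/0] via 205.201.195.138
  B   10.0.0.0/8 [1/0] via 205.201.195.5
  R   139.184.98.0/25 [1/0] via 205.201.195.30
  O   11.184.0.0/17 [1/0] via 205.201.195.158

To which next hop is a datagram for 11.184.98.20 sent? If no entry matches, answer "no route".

205.201.195.158

Routes whose prefix contains 11.184.98.20:
  10.0.0.0/7 (10.0.0.0 - 11.255.255.255) -> 205.201.195.95
  11.160.0.0/11 (11.160.0.0 - 11.191.255.255) -> 205.201.195.144
  11.184.0.0/14 (11.184.0.0 - 11.187.255.255) -> 205.201.195.13
  11.184.0.0/17 (11.184.0.0 - 11.184.127.255) -> 205.201.195.158
More-specific entries that do NOT match:
  11.184.98.0/28 (11.184.98.0 - 11.184.98.15) does not contain 11.184.98.20
  11.184.96.0/27 (11.184.96.0 - 11.184.96.31) does not contain 11.184.98.20
  139.184.98.0/25 (139.184.98.0 - 139.184.98.127) does not contain 11.184.98.20
  11.184.99.0/24 (11.184.99.0 - 11.184.99.255) does not contain 11.184.98.20
  11.184.32.0/20 (11.184.32.0 - 11.184.47.255) does not contain 11.184.98.20
  11.188.96.0/19 (11.188.96.0 - 11.188.127.255) does not contain 11.184.98.20
Longest matching prefix is /17 -> next hop 205.201.195.158.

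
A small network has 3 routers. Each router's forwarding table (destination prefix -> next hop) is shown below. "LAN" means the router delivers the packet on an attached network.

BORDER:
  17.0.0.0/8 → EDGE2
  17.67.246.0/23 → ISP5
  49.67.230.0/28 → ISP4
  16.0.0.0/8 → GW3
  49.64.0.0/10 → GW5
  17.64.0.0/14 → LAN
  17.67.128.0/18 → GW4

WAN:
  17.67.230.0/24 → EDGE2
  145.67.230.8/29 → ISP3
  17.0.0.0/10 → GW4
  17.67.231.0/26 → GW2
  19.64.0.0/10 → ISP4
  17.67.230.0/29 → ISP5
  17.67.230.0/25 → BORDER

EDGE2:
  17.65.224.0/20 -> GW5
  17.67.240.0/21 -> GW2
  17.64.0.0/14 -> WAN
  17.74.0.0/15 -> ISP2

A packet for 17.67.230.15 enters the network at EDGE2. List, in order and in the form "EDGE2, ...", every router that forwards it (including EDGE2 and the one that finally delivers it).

EDGE2, WAN, BORDER

At EDGE2: longest match for 17.67.230.15 is 17.64.0.0/14 -> WAN
At WAN: longest match for 17.67.230.15 is 17.67.230.0/25 -> BORDER
At BORDER: longest match for 17.67.230.15 is 17.64.0.0/14 -> LAN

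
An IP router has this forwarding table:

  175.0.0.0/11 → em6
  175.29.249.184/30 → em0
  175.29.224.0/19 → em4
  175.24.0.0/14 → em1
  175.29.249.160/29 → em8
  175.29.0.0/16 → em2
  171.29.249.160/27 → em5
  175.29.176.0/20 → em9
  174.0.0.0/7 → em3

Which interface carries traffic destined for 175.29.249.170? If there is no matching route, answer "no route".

em4

Routes whose prefix contains 175.29.249.170:
  174.0.0.0/7 (174.0.0.0 - 175.255.255.255) -> em3
  175.0.0.0/11 (175.0.0.0 - 175.31.255.255) -> em6
  175.29.0.0/16 (175.29.0.0 - 175.29.255.255) -> em2
  175.29.224.0/19 (175.29.224.0 - 175.29.255.255) -> em4
More-specific entries that do NOT match:
  175.29.249.184/30 (175.29.249.184 - 175.29.249.187) does not contain 175.29.249.170
  175.29.249.160/29 (175.29.249.160 - 175.29.249.167) does not contain 175.29.249.170
  171.29.249.160/27 (171.29.249.160 - 171.29.249.191) does not contain 175.29.249.170
  175.29.176.0/20 (175.29.176.0 - 175.29.191.255) does not contain 175.29.249.170
Longest matching prefix is /19 -> interface em4.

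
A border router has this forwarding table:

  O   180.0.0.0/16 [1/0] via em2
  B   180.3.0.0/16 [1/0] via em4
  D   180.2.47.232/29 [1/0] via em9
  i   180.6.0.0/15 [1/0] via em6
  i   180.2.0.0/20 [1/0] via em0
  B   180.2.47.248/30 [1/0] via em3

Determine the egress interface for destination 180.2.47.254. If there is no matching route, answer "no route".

No entry's prefix contains 180.2.47.254; there is no default route.

no route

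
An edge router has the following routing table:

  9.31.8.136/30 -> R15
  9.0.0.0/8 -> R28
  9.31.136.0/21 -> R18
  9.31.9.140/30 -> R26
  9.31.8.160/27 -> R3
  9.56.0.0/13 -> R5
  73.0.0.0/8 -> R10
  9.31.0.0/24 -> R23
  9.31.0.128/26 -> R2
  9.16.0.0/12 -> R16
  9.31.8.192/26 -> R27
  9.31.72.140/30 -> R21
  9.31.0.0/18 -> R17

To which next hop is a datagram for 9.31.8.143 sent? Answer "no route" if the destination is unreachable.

R17

Routes whose prefix contains 9.31.8.143:
  9.0.0.0/8 (9.0.0.0 - 9.255.255.255) -> R28
  9.16.0.0/12 (9.16.0.0 - 9.31.255.255) -> R16
  9.31.0.0/18 (9.31.0.0 - 9.31.63.255) -> R17
More-specific entries that do NOT match:
  9.31.8.136/30 (9.31.8.136 - 9.31.8.139) does not contain 9.31.8.143
  9.31.9.140/30 (9.31.9.140 - 9.31.9.143) does not contain 9.31.8.143
  9.31.72.140/30 (9.31.72.140 - 9.31.72.143) does not contain 9.31.8.143
  9.31.8.160/27 (9.31.8.160 - 9.31.8.191) does not contain 9.31.8.143
  9.31.0.128/26 (9.31.0.128 - 9.31.0.191) does not contain 9.31.8.143
  9.31.8.192/26 (9.31.8.192 - 9.31.8.255) does not contain 9.31.8.143
  9.31.0.0/24 (9.31.0.0 - 9.31.0.255) does not contain 9.31.8.143
  9.31.136.0/21 (9.31.136.0 - 9.31.143.255) does not contain 9.31.8.143
Longest matching prefix is /18 -> next hop R17.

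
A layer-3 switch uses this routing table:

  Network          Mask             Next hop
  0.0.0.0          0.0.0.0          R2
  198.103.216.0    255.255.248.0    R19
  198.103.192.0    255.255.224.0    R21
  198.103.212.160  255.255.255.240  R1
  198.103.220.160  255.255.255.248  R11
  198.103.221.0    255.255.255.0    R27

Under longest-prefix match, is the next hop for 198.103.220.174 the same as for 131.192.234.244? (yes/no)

no

198.103.220.174: longest match 198.103.216.0/21 -> R19
131.192.234.244: longest match 0.0.0.0/0 -> R2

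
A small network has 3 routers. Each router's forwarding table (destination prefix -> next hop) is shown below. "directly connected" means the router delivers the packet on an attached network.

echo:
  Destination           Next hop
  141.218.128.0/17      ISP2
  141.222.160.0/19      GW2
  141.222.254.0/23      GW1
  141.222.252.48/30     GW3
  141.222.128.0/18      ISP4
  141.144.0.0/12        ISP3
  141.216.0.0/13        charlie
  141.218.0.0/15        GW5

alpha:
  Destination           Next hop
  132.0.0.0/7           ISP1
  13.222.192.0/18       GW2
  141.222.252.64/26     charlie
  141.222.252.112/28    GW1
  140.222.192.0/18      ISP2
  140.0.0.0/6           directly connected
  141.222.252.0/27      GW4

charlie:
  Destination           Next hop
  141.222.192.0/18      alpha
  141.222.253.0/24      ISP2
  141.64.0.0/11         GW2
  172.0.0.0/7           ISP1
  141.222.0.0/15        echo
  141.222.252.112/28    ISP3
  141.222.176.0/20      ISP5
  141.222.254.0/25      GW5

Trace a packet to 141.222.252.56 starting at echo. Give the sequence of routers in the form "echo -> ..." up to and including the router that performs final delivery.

echo -> charlie -> alpha

At echo: longest match for 141.222.252.56 is 141.216.0.0/13 -> charlie
At charlie: longest match for 141.222.252.56 is 141.222.192.0/18 -> alpha
At alpha: longest match for 141.222.252.56 is 140.0.0.0/6 -> directly connected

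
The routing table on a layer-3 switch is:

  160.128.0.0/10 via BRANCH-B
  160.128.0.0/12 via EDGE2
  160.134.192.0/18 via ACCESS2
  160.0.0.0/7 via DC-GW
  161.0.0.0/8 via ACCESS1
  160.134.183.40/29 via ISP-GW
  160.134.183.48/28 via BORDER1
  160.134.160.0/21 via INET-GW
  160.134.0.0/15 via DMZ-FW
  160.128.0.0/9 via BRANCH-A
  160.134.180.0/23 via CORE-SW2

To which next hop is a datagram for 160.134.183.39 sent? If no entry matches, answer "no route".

DMZ-FW

Routes whose prefix contains 160.134.183.39:
  160.0.0.0/7 (160.0.0.0 - 161.255.255.255) -> DC-GW
  160.128.0.0/9 (160.128.0.0 - 160.255.255.255) -> BRANCH-A
  160.128.0.0/10 (160.128.0.0 - 160.191.255.255) -> BRANCH-B
  160.128.0.0/12 (160.128.0.0 - 160.143.255.255) -> EDGE2
  160.134.0.0/15 (160.134.0.0 - 160.135.255.255) -> DMZ-FW
More-specific entries that do NOT match:
  160.134.183.40/29 (160.134.183.40 - 160.134.183.47) does not contain 160.134.183.39
  160.134.183.48/28 (160.134.183.48 - 160.134.183.63) does not contain 160.134.183.39
  160.134.180.0/23 (160.134.180.0 - 160.134.181.255) does not contain 160.134.183.39
  160.134.160.0/21 (160.134.160.0 - 160.134.167.255) does not contain 160.134.183.39
  160.134.192.0/18 (160.134.192.0 - 160.134.255.255) does not contain 160.134.183.39
Longest matching prefix is /15 -> next hop DMZ-FW.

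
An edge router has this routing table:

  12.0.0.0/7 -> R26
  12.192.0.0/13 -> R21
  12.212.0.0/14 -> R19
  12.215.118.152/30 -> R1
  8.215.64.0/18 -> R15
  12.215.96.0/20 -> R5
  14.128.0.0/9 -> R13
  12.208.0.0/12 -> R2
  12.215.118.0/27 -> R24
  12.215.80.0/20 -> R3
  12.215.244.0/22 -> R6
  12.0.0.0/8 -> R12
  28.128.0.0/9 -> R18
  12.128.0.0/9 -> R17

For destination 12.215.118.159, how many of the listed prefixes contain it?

5

Prefixes containing 12.215.118.159:
  12.0.0.0/7 (12.0.0.0 - 13.255.255.255)
  12.0.0.0/8 (12.0.0.0 - 12.255.255.255)
  12.128.0.0/9 (12.128.0.0 - 12.255.255.255)
  12.208.0.0/12 (12.208.0.0 - 12.223.255.255)
  12.212.0.0/14 (12.212.0.0 - 12.215.255.255)
Total matching entries: 5.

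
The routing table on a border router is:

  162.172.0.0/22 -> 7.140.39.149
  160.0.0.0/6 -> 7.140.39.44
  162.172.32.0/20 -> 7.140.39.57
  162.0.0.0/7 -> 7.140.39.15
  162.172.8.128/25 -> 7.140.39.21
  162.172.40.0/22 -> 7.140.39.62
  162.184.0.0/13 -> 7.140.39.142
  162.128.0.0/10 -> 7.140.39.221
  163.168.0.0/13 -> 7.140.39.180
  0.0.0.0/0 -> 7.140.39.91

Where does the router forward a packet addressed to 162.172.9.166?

7.140.39.221

Routes whose prefix contains 162.172.9.166:
  0.0.0.0/0 (default, matches everything) -> 7.140.39.91
  160.0.0.0/6 (160.0.0.0 - 163.255.255.255) -> 7.140.39.44
  162.0.0.0/7 (162.0.0.0 - 163.255.255.255) -> 7.140.39.15
  162.128.0.0/10 (162.128.0.0 - 162.191.255.255) -> 7.140.39.221
More-specific entries that do NOT match:
  162.172.8.128/25 (162.172.8.128 - 162.172.8.255) does not contain 162.172.9.166
  162.172.0.0/22 (162.172.0.0 - 162.172.3.255) does not contain 162.172.9.166
  162.172.40.0/22 (162.172.40.0 - 162.172.43.255) does not contain 162.172.9.166
  162.172.32.0/20 (162.172.32.0 - 162.172.47.255) does not contain 162.172.9.166
  162.184.0.0/13 (162.184.0.0 - 162.191.255.255) does not contain 162.172.9.166
  163.168.0.0/13 (163.168.0.0 - 163.175.255.255) does not contain 162.172.9.166
Longest matching prefix is /10 -> next hop 7.140.39.221.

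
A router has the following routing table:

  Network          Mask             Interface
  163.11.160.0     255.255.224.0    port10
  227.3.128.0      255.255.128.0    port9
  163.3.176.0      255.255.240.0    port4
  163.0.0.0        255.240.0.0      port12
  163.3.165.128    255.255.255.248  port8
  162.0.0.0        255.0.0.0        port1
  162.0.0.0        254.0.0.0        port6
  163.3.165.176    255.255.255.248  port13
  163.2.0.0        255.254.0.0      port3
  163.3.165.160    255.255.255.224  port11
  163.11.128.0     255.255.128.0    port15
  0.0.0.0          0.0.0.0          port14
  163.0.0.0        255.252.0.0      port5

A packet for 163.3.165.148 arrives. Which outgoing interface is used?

port3

Routes whose prefix contains 163.3.165.148:
  0.0.0.0/0 (default, matches everything) -> port14
  162.0.0.0/7 (162.0.0.0 - 163.255.255.255) -> port6
  163.0.0.0/12 (163.0.0.0 - 163.15.255.255) -> port12
  163.0.0.0/14 (163.0.0.0 - 163.3.255.255) -> port5
  163.2.0.0/15 (163.2.0.0 - 163.3.255.255) -> port3
More-specific entries that do NOT match:
  163.3.165.128/29 (163.3.165.128 - 163.3.165.135) does not contain 163.3.165.148
  163.3.165.176/29 (163.3.165.176 - 163.3.165.183) does not contain 163.3.165.148
  163.3.165.160/27 (163.3.165.160 - 163.3.165.191) does not contain 163.3.165.148
  163.3.176.0/20 (163.3.176.0 - 163.3.191.255) does not contain 163.3.165.148
  163.11.160.0/19 (163.11.160.0 - 163.11.191.255) does not contain 163.3.165.148
  227.3.128.0/17 (227.3.128.0 - 227.3.255.255) does not contain 163.3.165.148
  163.11.128.0/17 (163.11.128.0 - 163.11.255.255) does not contain 163.3.165.148
Longest matching prefix is /15 -> interface port3.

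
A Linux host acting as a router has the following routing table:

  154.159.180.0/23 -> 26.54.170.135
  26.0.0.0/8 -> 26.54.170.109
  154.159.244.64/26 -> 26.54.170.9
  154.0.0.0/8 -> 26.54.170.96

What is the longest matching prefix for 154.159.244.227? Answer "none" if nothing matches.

154.0.0.0/8

Entries matching 154.159.244.227:
  154.0.0.0/8 (154.0.0.0 - 154.255.255.255)
Most specific is 154.0.0.0/8.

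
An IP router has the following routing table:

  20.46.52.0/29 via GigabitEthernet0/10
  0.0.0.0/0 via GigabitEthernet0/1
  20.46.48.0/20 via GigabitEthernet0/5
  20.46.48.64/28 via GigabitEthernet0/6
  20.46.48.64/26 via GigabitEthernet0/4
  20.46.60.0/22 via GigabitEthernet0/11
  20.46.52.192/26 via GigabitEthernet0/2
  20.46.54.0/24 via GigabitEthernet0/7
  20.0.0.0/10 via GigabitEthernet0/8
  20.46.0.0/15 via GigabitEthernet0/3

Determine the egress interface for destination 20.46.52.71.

Routes whose prefix contains 20.46.52.71:
  0.0.0.0/0 (default, matches everything) -> GigabitEthernet0/1
  20.0.0.0/10 (20.0.0.0 - 20.63.255.255) -> GigabitEthernet0/8
  20.46.0.0/15 (20.46.0.0 - 20.47.255.255) -> GigabitEthernet0/3
  20.46.48.0/20 (20.46.48.0 - 20.46.63.255) -> GigabitEthernet0/5
More-specific entries that do NOT match:
  20.46.52.0/29 (20.46.52.0 - 20.46.52.7) does not contain 20.46.52.71
  20.46.48.64/28 (20.46.48.64 - 20.46.48.79) does not contain 20.46.52.71
  20.46.48.64/26 (20.46.48.64 - 20.46.48.127) does not contain 20.46.52.71
  20.46.52.192/26 (20.46.52.192 - 20.46.52.255) does not contain 20.46.52.71
  20.46.54.0/24 (20.46.54.0 - 20.46.54.255) does not contain 20.46.52.71
  20.46.60.0/22 (20.46.60.0 - 20.46.63.255) does not contain 20.46.52.71
Longest matching prefix is /20 -> interface GigabitEthernet0/5.

GigabitEthernet0/5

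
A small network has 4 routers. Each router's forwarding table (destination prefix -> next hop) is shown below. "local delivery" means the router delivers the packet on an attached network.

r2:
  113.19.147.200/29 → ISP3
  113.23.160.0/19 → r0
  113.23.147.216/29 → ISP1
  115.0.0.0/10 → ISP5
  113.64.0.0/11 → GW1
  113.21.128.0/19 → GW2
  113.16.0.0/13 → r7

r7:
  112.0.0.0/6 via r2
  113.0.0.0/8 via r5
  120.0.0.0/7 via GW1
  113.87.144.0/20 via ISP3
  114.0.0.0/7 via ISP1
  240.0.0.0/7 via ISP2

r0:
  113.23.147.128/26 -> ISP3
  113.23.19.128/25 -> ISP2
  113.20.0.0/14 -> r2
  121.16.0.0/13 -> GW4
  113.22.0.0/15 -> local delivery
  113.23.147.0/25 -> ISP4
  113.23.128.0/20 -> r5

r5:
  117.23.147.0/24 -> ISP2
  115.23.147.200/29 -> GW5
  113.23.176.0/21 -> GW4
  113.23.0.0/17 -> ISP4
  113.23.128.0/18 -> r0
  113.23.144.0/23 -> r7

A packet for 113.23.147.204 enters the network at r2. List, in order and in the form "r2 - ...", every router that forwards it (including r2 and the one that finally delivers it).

r2 - r7 - r5 - r0

At r2: longest match for 113.23.147.204 is 113.16.0.0/13 -> r7
At r7: longest match for 113.23.147.204 is 113.0.0.0/8 -> r5
At r5: longest match for 113.23.147.204 is 113.23.128.0/18 -> r0
At r0: longest match for 113.23.147.204 is 113.22.0.0/15 -> local delivery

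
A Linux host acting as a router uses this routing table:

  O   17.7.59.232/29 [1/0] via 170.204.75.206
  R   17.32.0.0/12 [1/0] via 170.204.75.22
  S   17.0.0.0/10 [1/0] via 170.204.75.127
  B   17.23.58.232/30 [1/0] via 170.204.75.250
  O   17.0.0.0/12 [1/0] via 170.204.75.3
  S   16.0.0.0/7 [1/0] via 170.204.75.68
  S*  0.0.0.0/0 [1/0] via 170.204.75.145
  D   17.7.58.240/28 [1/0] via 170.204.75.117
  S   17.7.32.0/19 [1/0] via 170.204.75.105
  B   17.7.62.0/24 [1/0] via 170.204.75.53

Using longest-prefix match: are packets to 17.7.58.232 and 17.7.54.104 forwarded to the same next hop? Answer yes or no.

17.7.58.232: longest match 17.7.32.0/19 -> 170.204.75.105
17.7.54.104: longest match 17.7.32.0/19 -> 170.204.75.105

yes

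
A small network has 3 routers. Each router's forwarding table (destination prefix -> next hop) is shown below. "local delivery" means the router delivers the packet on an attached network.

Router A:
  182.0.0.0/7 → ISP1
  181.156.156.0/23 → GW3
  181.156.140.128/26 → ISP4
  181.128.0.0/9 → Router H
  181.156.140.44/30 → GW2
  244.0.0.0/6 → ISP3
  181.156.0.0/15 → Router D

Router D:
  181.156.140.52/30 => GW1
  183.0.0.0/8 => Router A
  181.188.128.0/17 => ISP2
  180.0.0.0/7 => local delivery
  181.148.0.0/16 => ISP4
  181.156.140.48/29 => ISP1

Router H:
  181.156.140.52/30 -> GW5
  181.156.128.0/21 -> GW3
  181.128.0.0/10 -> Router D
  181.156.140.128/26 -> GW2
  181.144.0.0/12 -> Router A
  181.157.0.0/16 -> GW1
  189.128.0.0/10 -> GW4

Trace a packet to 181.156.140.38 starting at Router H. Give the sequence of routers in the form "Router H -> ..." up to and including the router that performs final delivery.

Router H -> Router A -> Router D

At Router H: longest match for 181.156.140.38 is 181.144.0.0/12 -> Router A
At Router A: longest match for 181.156.140.38 is 181.156.0.0/15 -> Router D
At Router D: longest match for 181.156.140.38 is 180.0.0.0/7 -> local delivery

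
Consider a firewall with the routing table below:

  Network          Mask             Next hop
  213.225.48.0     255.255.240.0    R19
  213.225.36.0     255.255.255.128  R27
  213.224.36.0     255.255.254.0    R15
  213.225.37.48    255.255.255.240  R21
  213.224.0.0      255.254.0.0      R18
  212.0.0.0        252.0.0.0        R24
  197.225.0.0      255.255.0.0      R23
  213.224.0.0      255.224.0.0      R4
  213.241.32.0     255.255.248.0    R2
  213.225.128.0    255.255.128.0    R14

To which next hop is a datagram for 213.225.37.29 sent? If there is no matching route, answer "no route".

Routes whose prefix contains 213.225.37.29:
  212.0.0.0/6 (212.0.0.0 - 215.255.255.255) -> R24
  213.224.0.0/11 (213.224.0.0 - 213.255.255.255) -> R4
  213.224.0.0/15 (213.224.0.0 - 213.225.255.255) -> R18
More-specific entries that do NOT match:
  213.225.37.48/28 (213.225.37.48 - 213.225.37.63) does not contain 213.225.37.29
  213.225.36.0/25 (213.225.36.0 - 213.225.36.127) does not contain 213.225.37.29
  213.224.36.0/23 (213.224.36.0 - 213.224.37.255) does not contain 213.225.37.29
  213.241.32.0/21 (213.241.32.0 - 213.241.39.255) does not contain 213.225.37.29
  213.225.48.0/20 (213.225.48.0 - 213.225.63.255) does not contain 213.225.37.29
  213.225.128.0/17 (213.225.128.0 - 213.225.255.255) does not contain 213.225.37.29
  197.225.0.0/16 (197.225.0.0 - 197.225.255.255) does not contain 213.225.37.29
Longest matching prefix is /15 -> next hop R18.

R18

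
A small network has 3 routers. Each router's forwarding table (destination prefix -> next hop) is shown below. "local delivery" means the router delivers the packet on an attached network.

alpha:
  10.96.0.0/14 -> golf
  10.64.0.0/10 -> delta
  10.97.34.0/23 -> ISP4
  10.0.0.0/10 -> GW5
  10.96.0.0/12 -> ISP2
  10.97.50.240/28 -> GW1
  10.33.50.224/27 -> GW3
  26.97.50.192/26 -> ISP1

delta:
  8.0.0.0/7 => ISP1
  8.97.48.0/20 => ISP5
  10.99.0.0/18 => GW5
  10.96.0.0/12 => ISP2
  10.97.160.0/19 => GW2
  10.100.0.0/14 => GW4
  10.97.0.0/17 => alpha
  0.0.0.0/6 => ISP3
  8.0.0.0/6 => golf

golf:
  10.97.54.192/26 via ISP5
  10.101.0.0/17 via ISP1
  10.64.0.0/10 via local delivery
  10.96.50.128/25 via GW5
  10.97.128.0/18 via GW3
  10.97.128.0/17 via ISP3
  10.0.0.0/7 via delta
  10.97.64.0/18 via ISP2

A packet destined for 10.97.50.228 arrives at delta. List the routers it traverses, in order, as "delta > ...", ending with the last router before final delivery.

At delta: longest match for 10.97.50.228 is 10.97.0.0/17 -> alpha
At alpha: longest match for 10.97.50.228 is 10.96.0.0/14 -> golf
At golf: longest match for 10.97.50.228 is 10.64.0.0/10 -> local delivery

delta > alpha > golf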